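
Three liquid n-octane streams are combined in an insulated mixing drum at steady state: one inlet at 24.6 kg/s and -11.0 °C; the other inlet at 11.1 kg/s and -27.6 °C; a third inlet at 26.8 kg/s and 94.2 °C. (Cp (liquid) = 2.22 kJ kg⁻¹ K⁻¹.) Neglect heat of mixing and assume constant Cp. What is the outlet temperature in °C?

T_out = 31.2 °C

Adiabatic, steady state ⇒ Σ ṁᵢCp,ᵢ(T_out − Tᵢ) = 0
T_out = Σ ṁᵢCp,ᵢTᵢ / Σ ṁᵢCp,ᵢ
      = 4323.7 / 138.75 = 31.162 °C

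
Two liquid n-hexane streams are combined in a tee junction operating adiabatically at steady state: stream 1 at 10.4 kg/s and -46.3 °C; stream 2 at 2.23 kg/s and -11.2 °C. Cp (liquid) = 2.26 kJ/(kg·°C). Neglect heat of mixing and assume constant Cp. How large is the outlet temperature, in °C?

T_out = -40.1 °C

Energy balance with Q = 0: Σ ṁᵢCp,ᵢ(T_out − Tᵢ) = 0
Σ ṁᵢCp,ᵢTᵢ = 10.4×2.26×-46.3 + 2.23×2.26×-11.2 = -1144.7
Σ ṁᵢCp,ᵢ = 10.4×2.26 + 2.23×2.26 = 28.544
T_out = -1144.7 / 28.544 = -40.103 °C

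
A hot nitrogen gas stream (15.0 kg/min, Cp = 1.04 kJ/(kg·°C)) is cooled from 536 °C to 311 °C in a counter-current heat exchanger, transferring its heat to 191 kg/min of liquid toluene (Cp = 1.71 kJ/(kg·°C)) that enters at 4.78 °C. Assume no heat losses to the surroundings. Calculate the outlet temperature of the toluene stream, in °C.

T_c,out = 15.5 °C

Heat released by hot stream: Q = 15.0 × 1.04 × (536 − 311) = 3510 kJ/min
Energy balance on cold side (adiabatic exchanger): Q = ṁ_c·Cp_c·(T_c,out − T_c,in)
T_c,out = 4.78 + 3510/(191 × 1.71) = 15.527 °C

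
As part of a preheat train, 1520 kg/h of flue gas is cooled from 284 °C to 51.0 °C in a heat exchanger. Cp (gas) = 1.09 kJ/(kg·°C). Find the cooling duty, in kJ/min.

Q = ṁ·Cp·ΔT = 1520 × 1.09 × (51.0 − 284) = -386030 kJ/h
Converting: 386030 / 3600 s = 107.23 kW
Cooling duty = 6433.9 kJ/min

Q_c = 6430 kJ/min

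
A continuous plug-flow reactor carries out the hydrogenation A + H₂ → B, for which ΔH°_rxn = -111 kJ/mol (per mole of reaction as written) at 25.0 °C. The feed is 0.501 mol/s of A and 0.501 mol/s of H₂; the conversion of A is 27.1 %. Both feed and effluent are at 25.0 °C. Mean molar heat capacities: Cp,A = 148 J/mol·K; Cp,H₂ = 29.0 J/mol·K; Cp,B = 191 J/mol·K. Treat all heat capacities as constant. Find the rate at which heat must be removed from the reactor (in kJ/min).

Extent of reaction ξ = 0.271 × 0.501 = 0.13577 mol/s
Reaction term: ξ·ΔH°_rxn = 0.13577 × -111 = -15.071 kJ/s
Q = ΔH = -15.071 kJ/s = -15.071 kW
Heat removed = 904.23 kJ/min

Q_out = 904 kJ/min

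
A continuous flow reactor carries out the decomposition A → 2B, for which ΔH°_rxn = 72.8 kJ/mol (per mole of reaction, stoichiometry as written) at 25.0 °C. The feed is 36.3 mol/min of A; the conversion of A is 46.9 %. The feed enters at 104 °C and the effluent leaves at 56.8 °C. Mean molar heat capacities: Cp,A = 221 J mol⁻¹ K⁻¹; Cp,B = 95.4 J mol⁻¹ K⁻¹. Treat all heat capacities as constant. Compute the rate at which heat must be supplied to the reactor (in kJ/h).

Extent of reaction ξ = 0.469 × 36.3 = 17.025 mol/min
Reaction term: ξ·ΔH°_rxn = 17.025 × 72.8 = 1239.4 kJ/min
Sensible, feed 104→25 °C: -633.76 kJ/min
Outlet flows (mol/min): A 19.275, B 34.049
Sensible, products 25→56.8 °C: 238.76 kJ/min
Q = ΔH = 844.4 kJ/min = 14.073 kW
Heat supplied = 50664 kJ/h

Q_in = 50700 kJ/h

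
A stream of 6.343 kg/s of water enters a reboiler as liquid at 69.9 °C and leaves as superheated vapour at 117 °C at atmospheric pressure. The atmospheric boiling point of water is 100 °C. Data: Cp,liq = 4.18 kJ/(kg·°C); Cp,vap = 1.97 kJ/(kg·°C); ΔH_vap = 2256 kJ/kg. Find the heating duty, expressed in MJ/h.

Q = 55200 MJ/h

liquid 69.9→100 °C: 125.82 kJ/kg
vaporisation at 100 °C: 2256 kJ/kg
vapour 100→117 °C: 33.49 kJ/kg
Δh = 125.82 + 2256 + 33.49 = 2415.3 kJ/kg
Q = ṁ·Δh = 6.343 kg/s × 2415.3 kJ/kg = 15320 kJ/s
|Q| = 15320 kW = 55153 MJ/h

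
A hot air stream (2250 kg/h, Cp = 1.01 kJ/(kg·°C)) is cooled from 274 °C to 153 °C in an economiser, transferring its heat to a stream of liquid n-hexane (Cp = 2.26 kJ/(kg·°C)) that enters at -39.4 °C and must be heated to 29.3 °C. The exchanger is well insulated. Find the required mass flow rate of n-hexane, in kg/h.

Heat released by hot stream: Q = 2250 × 1.01 × (274 − 153) = 274970 kJ/h
Energy balance on cold side (adiabatic exchanger): Q = ṁ_c·Cp_c·(T_c,out − T_c,in)
ṁ_c = 274970 / [2.26 × (29.3 − -39.4)] = 1771 kg/h

ṁ_c = 1770 kg/h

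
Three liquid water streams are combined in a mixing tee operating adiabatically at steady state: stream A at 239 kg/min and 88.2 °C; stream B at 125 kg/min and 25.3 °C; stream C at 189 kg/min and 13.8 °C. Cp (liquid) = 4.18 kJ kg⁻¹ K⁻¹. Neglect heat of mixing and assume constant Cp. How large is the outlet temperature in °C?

T_out = 48.6 °C

Energy balance with Q = 0: Σ ṁᵢCp,ᵢ(T_out − Tᵢ) = 0
Σ ṁᵢCp,ᵢTᵢ = 239×4.18×88.2 + 125×4.18×25.3 + 189×4.18×13.8 = 112240
Σ ṁᵢCp,ᵢ = 239×4.18 + 125×4.18 + 189×4.18 = 2311.5
T_out = 112240 / 2311.5 = 48.554 °C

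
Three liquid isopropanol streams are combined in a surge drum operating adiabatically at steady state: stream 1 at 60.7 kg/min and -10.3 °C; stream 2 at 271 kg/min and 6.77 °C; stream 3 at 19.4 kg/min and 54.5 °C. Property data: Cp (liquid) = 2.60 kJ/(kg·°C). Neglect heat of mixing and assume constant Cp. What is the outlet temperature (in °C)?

Energy balance with Q = 0: Σ ṁᵢCp,ᵢ(T_out − Tᵢ) = 0
T_out = Σ ṁᵢCp,ᵢTᵢ / Σ ṁᵢCp,ᵢ
      = 5893.6 / 912.86 = 6.4562 °C

T_out = 6.46 °C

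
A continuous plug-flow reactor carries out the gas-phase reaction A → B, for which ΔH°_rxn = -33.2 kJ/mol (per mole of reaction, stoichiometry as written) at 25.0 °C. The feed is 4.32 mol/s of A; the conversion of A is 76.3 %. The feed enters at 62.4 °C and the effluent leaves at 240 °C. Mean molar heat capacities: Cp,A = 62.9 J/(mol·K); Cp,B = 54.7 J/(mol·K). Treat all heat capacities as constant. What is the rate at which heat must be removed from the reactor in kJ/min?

Q_out = 4020 kJ/min

Extent of reaction ξ = 0.763 × 4.32 = 3.2962 mol/s
Reaction term: ξ·ΔH°_rxn = 3.2962 × -33.2 = -109.43 kJ/s
Sensible, feed 62.4→25 °C: -10.163 kJ/s
Outlet flows (mol/s): A 1.0238, B 3.2962
Sensible, products 25→240 °C: 52.61 kJ/s
Q = ΔH = -66.985 kJ/s = -66.985 kW
Heat removed = 4019.1 kJ/min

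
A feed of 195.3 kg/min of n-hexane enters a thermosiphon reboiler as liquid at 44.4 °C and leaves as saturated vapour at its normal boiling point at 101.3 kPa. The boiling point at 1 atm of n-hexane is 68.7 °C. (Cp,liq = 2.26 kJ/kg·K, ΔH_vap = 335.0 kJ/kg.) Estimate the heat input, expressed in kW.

Q = 1270 kW

liquid 44.4→68.7 °C: 54.918 kJ/kg
vaporisation at 68.7 °C: 335 kJ/kg
Δh = 54.918 + 335 = 389.92 kJ/kg
Q = ṁ·Δh = 195.3 kg/min × 389.92 kJ/kg = 76151 kJ/min
|Q| = 1269.2 kW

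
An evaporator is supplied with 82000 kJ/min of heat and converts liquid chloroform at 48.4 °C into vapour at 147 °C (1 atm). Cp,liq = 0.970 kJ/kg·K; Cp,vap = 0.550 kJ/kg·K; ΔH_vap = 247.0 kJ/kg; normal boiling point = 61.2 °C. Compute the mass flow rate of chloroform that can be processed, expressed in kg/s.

ṁ = 4.46 kg/s

Δh = 0.970×(61.2−48.4) + 247.0 + 0.550×(147−61.2) = 306.61 kJ/kg
Q = 82000 kJ/min = 1366.7 kJ/s = 1366.7 kJ/s
ṁ = Q/Δh = 1366.7 / 306.61 = 4.4574 kg/s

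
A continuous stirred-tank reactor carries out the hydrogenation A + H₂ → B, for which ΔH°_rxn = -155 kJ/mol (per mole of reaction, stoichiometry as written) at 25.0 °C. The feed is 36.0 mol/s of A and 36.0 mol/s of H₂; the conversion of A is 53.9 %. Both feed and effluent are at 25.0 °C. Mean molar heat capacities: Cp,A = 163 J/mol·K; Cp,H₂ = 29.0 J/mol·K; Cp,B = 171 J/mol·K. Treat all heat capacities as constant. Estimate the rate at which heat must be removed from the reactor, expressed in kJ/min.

Extent of reaction ξ = 0.539 × 36.0 = 19.404 mol/s
Reaction term: ξ·ΔH°_rxn = 19.404 × -155 = -3007.6 kJ/s
Q = ΔH = -3007.6 kJ/s = -3007.6 kW
Heat removed = 180460 kJ/min

Q_out = 180000 kJ/min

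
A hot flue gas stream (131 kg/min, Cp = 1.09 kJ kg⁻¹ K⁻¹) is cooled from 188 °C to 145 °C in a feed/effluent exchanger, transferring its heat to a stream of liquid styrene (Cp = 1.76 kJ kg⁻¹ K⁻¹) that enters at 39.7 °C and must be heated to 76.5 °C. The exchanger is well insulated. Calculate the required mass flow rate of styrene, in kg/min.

ṁ_c = 94.8 kg/min

Heat released by hot stream: Q = 131 × 1.09 × (188 − 145) = 6140 kJ/min
Energy balance on cold side (adiabatic exchanger): Q = ṁ_c·Cp_c·(T_c,out − T_c,in)
ṁ_c = 6140 / [1.76 × (76.5 − 39.7)] = 94.799 kg/min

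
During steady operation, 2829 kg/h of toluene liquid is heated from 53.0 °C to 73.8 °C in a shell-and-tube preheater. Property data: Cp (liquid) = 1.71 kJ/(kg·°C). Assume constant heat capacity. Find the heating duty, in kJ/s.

Q = ṁ·Cp·ΔT = 2829 × 1.71 × (73.8 − 53.0) = 100620 kJ/h
Converting: 100620 / 3600 s = 27.951 kW

Q = 28.0 kJ/s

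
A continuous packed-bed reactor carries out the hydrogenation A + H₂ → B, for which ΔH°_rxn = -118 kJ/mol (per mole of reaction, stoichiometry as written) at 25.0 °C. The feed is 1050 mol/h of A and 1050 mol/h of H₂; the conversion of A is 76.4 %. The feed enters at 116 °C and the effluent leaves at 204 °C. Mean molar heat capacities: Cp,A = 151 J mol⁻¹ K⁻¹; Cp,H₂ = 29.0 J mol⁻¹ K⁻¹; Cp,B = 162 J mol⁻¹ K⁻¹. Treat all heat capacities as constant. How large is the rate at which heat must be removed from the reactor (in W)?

Q_out = 22400 W

Extent of reaction ξ = 0.764 × 1050 = 802.2 mol/h
Reaction term: ξ·ΔH°_rxn = 802.2 × -118 = -94660 kJ/h
Sensible, feed 116→25 °C: -17199 kJ/h
Outlet flows (mol/h): A 247.8, H₂ 247.8, B 802.2
Sensible, products 25→204 °C: 31246 kJ/h
Q = ΔH = -80612 kJ/h = -22.392 kW
Heat removed = 22392 W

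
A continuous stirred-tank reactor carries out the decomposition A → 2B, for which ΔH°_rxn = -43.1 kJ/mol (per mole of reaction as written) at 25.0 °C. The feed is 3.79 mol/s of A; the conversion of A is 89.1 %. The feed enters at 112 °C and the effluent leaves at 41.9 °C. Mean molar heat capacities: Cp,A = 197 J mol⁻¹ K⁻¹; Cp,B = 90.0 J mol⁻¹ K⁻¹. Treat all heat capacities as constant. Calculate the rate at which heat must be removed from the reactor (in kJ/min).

Q_out = 11900 kJ/min

Extent of reaction ξ = 0.891 × 3.79 = 3.3769 mol/s
Reaction term: ξ·ΔH°_rxn = 3.3769 × -43.1 = -145.54 kJ/s
Sensible, feed 112→25 °C: -64.957 kJ/s
Outlet flows (mol/s): A 0.41311, B 6.7538
Sensible, products 25→41.9 °C: 11.648 kJ/s
Q = ΔH = -198.85 kJ/s = -198.85 kW
Heat removed = 11931 kJ/min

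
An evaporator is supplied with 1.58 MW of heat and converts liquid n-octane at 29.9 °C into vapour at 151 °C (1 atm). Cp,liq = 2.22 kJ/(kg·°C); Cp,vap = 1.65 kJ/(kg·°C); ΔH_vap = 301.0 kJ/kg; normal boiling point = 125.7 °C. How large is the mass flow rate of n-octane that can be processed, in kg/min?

Δh = 2.22×(125.7−29.9) + 301.0 + 1.65×(151−125.7) = 555.42 kJ/kg
Q = 1.58 MW = 1580 kJ/s = 94800 kJ/min
ṁ = Q/Δh = 94800 / 555.42 = 170.68 kg/min

ṁ = 171 kg/min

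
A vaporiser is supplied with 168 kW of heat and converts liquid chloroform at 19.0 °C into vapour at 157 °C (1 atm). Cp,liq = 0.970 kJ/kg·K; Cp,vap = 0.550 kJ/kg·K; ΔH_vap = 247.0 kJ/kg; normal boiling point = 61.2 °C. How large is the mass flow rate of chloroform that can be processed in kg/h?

Δh = 0.970×(61.2−19.0) + 247.0 + 0.550×(157−61.2) = 340.62 kJ/kg
Q = 168 kW = 168 kJ/s = 604800 kJ/h
ṁ = Q/Δh = 604800 / 340.62 = 1775.6 kg/h

ṁ = 1780 kg/h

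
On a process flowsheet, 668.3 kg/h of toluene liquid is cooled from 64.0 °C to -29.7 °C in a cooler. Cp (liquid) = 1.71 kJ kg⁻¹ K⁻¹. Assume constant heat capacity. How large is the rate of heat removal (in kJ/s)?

Q = ṁ·Cp·ΔT = 668.3 × 1.71 × (-29.7 − 64.0) = -107080 kJ/h
Converting: 107080 / 3600 s = 29.744 kW

Q_c = 29.7 kJ/s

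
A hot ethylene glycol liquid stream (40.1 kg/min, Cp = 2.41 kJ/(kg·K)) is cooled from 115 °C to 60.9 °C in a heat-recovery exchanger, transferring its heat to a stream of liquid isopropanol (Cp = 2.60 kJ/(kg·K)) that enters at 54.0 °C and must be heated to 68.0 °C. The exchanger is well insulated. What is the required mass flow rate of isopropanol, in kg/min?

ṁ_c = 144 kg/min

Heat released by hot stream: Q = 40.1 × 2.41 × (115 − 60.9) = 5228.3 kJ/min
Energy balance on cold side (adiabatic exchanger): Q = ṁ_c·Cp_c·(T_c,out − T_c,in)
ṁ_c = 5228.3 / [2.60 × (68.0 − 54.0)] = 143.63 kg/min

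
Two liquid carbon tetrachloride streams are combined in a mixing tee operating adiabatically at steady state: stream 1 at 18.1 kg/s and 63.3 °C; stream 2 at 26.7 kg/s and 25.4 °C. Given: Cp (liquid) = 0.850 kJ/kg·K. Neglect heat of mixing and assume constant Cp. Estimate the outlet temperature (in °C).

T_out = 40.7 °C

No heat crosses the boundary, so H_out = H_in.
Σ ṁᵢCp,ᵢTᵢ = 18.1×0.850×63.3 + 26.7×0.850×25.4 = 1550.3
Σ ṁᵢCp,ᵢ = 18.1×0.850 + 26.7×0.850 = 38.08
T_out = 1550.3 / 38.08 = 40.712 °C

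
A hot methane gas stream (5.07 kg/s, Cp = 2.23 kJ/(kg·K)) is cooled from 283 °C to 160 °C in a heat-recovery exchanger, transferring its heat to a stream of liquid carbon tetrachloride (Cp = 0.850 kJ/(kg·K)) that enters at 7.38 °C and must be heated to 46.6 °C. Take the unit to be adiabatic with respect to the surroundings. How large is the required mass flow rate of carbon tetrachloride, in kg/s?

ṁ_c = 41.7 kg/s

Heat released by hot stream: Q = 5.07 × 2.23 × (283 − 160) = 1390.7 kJ/s
Energy balance on cold side (adiabatic exchanger): Q = ṁ_c·Cp_c·(T_c,out − T_c,in)
ṁ_c = 1390.7 / [0.850 × (46.6 − 7.38)] = 41.715 kg/s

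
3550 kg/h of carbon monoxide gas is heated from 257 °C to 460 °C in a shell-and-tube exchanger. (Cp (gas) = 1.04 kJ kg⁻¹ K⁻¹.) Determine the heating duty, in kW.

Q = ṁ·Cp·ΔT = 3550 × 1.04 × (460 − 257) = 749480 kJ/h
Converting: 749480 / 3600 s = 208.19 kW

Q = 208 kW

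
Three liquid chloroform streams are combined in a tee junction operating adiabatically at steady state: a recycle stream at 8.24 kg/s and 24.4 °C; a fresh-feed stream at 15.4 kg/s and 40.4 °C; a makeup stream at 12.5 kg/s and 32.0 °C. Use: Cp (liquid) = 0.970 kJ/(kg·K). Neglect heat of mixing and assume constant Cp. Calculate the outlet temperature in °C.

No heat crosses the boundary, so H_out = H_in.
Σ ṁᵢCp,ᵢTᵢ = 8.24×0.970×24.4 + 15.4×0.970×40.4 + 12.5×0.970×32.0 = 1186.5
Σ ṁᵢCp,ᵢ = 8.24×0.970 + 15.4×0.970 + 12.5×0.970 = 35.056
T_out = 1186.5 / 35.056 = 33.847 °C

T_out = 33.8 °C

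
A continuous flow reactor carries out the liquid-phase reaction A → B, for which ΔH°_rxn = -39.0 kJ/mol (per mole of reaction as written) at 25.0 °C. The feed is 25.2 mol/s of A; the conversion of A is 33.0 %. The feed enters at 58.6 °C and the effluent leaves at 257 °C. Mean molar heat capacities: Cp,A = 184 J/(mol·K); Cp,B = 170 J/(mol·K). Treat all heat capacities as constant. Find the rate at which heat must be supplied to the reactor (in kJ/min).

Extent of reaction ξ = 0.330 × 25.2 = 8.316 mol/s
Reaction term: ξ·ΔH°_rxn = 8.316 × -39.0 = -324.32 kJ/s
Sensible, feed 58.6→25 °C: -155.8 kJ/s
Outlet flows (mol/s): A 16.884, B 8.316
Sensible, products 25→257 °C: 1048.7 kJ/s
Q = ΔH = 568.61 kJ/s = 568.61 kW
Heat supplied = 34116 kJ/min

Q_in = 34100 kJ/min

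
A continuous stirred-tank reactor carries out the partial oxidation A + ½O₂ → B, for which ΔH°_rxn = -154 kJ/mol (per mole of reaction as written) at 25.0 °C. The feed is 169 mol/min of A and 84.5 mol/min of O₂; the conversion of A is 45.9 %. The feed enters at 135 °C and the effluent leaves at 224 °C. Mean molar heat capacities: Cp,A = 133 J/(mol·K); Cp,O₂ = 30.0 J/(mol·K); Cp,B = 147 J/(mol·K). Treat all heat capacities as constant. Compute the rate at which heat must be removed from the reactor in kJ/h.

Extent of reaction ξ = 0.459 × 169 = 77.571 mol/min
Reaction term: ξ·ΔH°_rxn = 77.571 × -154 = -11946 kJ/min
Sensible, feed 135→25 °C: -2751.3 kJ/min
Outlet flows (mol/min): A 91.429, O₂ 45.715, B 77.571
Sensible, products 25→224 °C: 4962 kJ/min
Q = ΔH = -9735.3 kJ/min = -162.26 kW
Heat removed = 584120 kJ/h

Q_out = 584000 kJ/h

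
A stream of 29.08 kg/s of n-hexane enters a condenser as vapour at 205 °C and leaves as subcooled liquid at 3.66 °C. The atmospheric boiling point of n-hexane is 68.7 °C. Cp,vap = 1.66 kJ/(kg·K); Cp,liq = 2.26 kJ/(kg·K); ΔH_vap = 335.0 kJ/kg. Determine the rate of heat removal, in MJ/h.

vapour 205→68.7 °C: -226.26 kJ/kg
condensation at 68.7 °C: -335 kJ/kg
liquid 68.7→3.66 °C: -146.99 kJ/kg
Δh = -226.26 + -335 + -146.99 = -708.25 kJ/kg
Q = ṁ·Δh = 29.08 kg/s × -708.25 kJ/kg = -20596 kJ/s
|Q| = 20596 kW = 74145 MJ/h

Q_c = 74100 MJ/h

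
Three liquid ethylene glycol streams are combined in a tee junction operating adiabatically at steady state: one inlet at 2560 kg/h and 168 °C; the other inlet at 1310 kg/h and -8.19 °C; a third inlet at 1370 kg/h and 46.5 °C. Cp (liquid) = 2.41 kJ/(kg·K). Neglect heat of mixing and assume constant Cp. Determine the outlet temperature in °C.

Adiabatic, steady state ⇒ Σ ṁᵢCp,ᵢ(T_out − Tᵢ) = 0
T_out = Σ ṁᵢCp,ᵢTᵢ / Σ ṁᵢCp,ᵢ
      = 1.1642e+06 / 12628 = 92.186 °C

T_out = 92.2 °C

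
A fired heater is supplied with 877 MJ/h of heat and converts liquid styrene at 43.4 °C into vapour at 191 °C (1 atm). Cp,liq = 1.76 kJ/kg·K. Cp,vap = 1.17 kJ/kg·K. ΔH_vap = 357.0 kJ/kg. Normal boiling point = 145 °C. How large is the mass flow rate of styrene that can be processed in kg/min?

ṁ = 24.8 kg/min

Δh = 1.76×(145−43.4) + 357.0 + 1.17×(191−145) = 589.64 kJ/kg
Q = 877 MJ/h = 243.61 kJ/s = 14617 kJ/min
ṁ = Q/Δh = 14617 / 589.64 = 24.789 kg/min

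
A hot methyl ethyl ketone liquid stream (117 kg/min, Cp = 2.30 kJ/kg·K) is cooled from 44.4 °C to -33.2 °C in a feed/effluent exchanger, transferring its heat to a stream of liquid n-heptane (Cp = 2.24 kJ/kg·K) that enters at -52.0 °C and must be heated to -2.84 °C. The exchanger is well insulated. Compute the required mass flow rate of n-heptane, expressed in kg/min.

Heat released by hot stream: Q = 117 × 2.30 × (44.4 − -33.2) = 20882 kJ/min
Energy balance on cold side (adiabatic exchanger): Q = ṁ_c·Cp_c·(T_c,out − T_c,in)
ṁ_c = 20882 / [2.24 × (-2.84 − -52.0)] = 189.63 kg/min

ṁ_c = 190 kg/min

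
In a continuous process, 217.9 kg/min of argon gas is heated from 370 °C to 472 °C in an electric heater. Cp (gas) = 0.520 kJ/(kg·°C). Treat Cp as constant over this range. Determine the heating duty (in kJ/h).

Q = ṁ·Cp·ΔT = 217.9 × 0.520 × (472 − 370) = 11557 kJ/min
Converting: 11557 / 60 s = 192.62 kW
Heating duty = 693440 kJ/h

Q = 693000 kJ/h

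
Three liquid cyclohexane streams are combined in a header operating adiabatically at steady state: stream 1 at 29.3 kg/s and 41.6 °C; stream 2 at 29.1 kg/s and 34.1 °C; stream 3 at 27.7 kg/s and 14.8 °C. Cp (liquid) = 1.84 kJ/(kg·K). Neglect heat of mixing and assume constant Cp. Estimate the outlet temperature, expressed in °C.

Adiabatic, steady state ⇒ Σ ṁᵢCp,ᵢ(T_out − Tᵢ) = 0
T_out = Σ ṁᵢCp,ᵢTᵢ / Σ ṁᵢCp,ᵢ
      = 4822.9 / 158.42 = 30.443 °C

T_out = 30.4 °C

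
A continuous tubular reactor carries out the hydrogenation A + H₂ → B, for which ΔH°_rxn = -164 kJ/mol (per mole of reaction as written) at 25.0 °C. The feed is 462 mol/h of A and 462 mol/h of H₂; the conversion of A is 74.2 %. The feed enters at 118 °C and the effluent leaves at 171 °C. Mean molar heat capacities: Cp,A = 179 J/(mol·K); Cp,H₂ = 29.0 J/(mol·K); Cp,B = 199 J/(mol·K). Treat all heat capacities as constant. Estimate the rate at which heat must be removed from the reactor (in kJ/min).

Extent of reaction ξ = 0.742 × 462 = 342.8 mol/h
Reaction term: ξ·ΔH°_rxn = 342.8 × -164 = -56220 kJ/h
Sensible, feed 118→25 °C: -8936.9 kJ/h
Outlet flows (mol/h): A 119.2, H₂ 119.2, B 342.8
Sensible, products 25→171 °C: 13580 kJ/h
Q = ΔH = -51577 kJ/h = -14.327 kW
Heat removed = 859.62 kJ/min

Q_out = 860 kJ/min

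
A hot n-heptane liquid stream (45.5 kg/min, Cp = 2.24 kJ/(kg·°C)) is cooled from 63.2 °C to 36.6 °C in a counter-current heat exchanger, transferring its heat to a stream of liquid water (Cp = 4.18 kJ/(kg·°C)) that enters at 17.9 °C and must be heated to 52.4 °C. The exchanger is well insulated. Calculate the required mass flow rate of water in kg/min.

ṁ_c = 18.8 kg/min

Heat released by hot stream: Q = 45.5 × 2.24 × (63.2 − 36.6) = 2711.1 kJ/min
Energy balance on cold side (adiabatic exchanger): Q = ṁ_c·Cp_c·(T_c,out − T_c,in)
ṁ_c = 2711.1 / [4.18 × (52.4 − 17.9)] = 18.799 kg/min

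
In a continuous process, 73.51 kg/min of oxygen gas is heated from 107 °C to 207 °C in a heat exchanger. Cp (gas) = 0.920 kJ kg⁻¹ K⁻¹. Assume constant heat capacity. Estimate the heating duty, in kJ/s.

Q = ṁ·Cp·ΔT = 73.51 × 0.920 × (207 − 107) = 6762.9 kJ/min
Converting: 6762.9 / 60 s = 112.72 kW

Q = 113 kJ/s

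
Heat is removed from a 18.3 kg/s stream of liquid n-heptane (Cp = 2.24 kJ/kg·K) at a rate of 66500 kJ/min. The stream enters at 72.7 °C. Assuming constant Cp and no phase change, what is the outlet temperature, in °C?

T_out = 45.7 °C

Q = 66500 kJ/min = 1108.3 kJ/s
ΔT = Q/(ṁ·Cp) = 1108.3/(18.3×2.24) = 27.038 K
T_out = 72.7 − 27.038 = 45.662 °C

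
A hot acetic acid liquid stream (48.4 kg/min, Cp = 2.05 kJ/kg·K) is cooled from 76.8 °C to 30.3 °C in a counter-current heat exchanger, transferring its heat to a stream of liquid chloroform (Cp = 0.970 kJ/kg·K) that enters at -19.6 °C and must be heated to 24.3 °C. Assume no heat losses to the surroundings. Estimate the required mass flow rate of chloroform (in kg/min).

ṁ_c = 108 kg/min

Heat released by hot stream: Q = 48.4 × 2.05 × (76.8 − 30.3) = 4613.7 kJ/min
Energy balance on cold side (adiabatic exchanger): Q = ṁ_c·Cp_c·(T_c,out − T_c,in)
ṁ_c = 4613.7 / [0.970 × (24.3 − -19.6)] = 108.35 kg/min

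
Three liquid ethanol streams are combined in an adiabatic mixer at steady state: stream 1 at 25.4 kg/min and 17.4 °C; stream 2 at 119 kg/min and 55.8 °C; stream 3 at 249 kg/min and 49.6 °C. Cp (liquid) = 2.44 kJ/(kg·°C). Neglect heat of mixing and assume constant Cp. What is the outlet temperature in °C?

T_out = 49.4 °C

Adiabatic, steady state ⇒ Σ ṁᵢCp,ᵢ(T_out − Tᵢ) = 0
Σ ṁᵢCp,ᵢTᵢ = 25.4×2.44×17.4 + 119×2.44×55.8 + 249×2.44×49.6 = 47415
Σ ṁᵢCp,ᵢ = 25.4×2.44 + 119×2.44 + 249×2.44 = 959.9
T_out = 47415 / 959.9 = 49.396 °C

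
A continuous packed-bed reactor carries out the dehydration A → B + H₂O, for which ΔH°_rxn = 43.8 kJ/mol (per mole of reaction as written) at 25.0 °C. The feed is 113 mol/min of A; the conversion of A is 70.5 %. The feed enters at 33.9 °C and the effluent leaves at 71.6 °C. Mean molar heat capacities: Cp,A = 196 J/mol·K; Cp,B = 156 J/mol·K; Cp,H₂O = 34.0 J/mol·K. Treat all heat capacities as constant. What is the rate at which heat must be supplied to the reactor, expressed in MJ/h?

Extent of reaction ξ = 0.705 × 113 = 79.665 mol/min
Reaction term: ξ·ΔH°_rxn = 79.665 × 43.8 = 3489.3 kJ/min
Sensible, feed 33.9→25 °C: -197.12 kJ/min
Outlet flows (mol/min): A 33.335, B 79.665, H₂O 79.665
Sensible, products 25→71.6 °C: 1009.8 kJ/min
Q = ΔH = 4302 kJ/min = 71.701 kW
Heat supplied = 258.12 MJ/h

Q_in = 258 MJ/h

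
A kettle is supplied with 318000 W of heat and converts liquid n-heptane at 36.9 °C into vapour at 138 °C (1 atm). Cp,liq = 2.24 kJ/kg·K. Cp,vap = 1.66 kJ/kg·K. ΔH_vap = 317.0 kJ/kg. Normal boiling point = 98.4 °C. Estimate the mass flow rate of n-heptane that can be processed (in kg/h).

ṁ = 2200 kg/h

Δh = 2.24×(98.4−36.9) + 317.0 + 1.66×(138−98.4) = 520.5 kJ/kg
Q = 318000 W = 318 kJ/s = 1.1448e+06 kJ/h
ṁ = Q/Δh = 1.1448e+06 / 520.5 = 2199.4 kg/h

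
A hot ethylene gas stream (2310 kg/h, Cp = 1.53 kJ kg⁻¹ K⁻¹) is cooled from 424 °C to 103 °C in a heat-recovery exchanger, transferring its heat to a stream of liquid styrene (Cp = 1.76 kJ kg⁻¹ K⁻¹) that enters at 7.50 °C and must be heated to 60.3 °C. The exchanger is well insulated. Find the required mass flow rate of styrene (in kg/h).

Heat released by hot stream: Q = 2310 × 1.53 × (424 − 103) = 1.1345e+06 kJ/h
Energy balance on cold side (adiabatic exchanger): Q = ṁ_c·Cp_c·(T_c,out − T_c,in)
ṁ_c = 1.1345e+06 / [1.76 × (60.3 − 7.50)] = 12208 kg/h

ṁ_c = 12200 kg/h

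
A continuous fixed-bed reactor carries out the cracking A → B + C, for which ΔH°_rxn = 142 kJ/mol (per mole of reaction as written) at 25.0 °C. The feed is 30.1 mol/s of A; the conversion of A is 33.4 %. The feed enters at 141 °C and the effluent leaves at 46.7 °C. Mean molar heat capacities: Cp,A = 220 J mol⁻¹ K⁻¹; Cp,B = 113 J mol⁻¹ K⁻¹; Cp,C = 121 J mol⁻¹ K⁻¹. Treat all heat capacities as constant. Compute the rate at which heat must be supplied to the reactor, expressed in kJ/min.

Extent of reaction ξ = 0.334 × 30.1 = 10.053 mol/s
Reaction term: ξ·ΔH°_rxn = 10.053 × 142 = 1427.6 kJ/s
Sensible, feed 141→25 °C: -768.15 kJ/s
Outlet flows (mol/s): A 20.047, B 10.053, C 10.053
Sensible, products 25→46.7 °C: 146.75 kJ/s
Q = ΔH = 806.18 kJ/s = 806.18 kW
Heat supplied = 48371 kJ/min

Q_in = 48400 kJ/min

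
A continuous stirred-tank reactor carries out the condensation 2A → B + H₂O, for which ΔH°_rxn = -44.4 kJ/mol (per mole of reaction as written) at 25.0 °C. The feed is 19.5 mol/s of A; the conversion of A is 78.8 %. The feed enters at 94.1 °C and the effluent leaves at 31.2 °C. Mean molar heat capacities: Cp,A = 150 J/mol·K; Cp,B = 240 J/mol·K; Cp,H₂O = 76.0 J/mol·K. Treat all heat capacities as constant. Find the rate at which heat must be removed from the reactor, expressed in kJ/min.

Q_out = 31500 kJ/min

Extent of reaction ξ = 0.788 × 19.5 / 2 = 7.683 mol/s
Reaction term: ξ·ΔH°_rxn = 7.683 × -44.4 = -341.13 kJ/s
Sensible, feed 94.1→25 °C: -202.12 kJ/s
Outlet flows (mol/s): A 4.134, B 7.683, H₂O 7.683
Sensible, products 25→31.2 °C: 18.897 kJ/s
Q = ΔH = -524.35 kJ/s = -524.35 kW
Heat removed = 31461 kJ/min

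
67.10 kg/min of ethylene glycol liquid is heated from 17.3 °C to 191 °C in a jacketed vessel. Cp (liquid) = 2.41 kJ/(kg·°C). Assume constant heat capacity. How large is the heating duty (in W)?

Q = ṁ·Cp·ΔT = 67.10 × 2.41 × (191 − 17.3) = 28089 kJ/min
Converting: 28089 / 60 s = 468.15 kW
Heating duty = 468150 W

Q = 468000 W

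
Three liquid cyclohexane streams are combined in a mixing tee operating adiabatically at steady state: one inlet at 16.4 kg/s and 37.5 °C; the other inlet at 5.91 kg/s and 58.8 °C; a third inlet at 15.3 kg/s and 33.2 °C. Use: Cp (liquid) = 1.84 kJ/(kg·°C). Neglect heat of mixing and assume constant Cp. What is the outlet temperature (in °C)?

T_out = 39.1 °C

Adiabatic, steady state ⇒ Σ ṁᵢCp,ᵢ(T_out − Tᵢ) = 0
Σ ṁᵢCp,ᵢTᵢ = 16.4×1.84×37.5 + 5.91×1.84×58.8 + 15.3×1.84×33.2 = 2705.7
Σ ṁᵢCp,ᵢ = 16.4×1.84 + 5.91×1.84 + 15.3×1.84 = 69.202
T_out = 2705.7 / 69.202 = 39.098 °C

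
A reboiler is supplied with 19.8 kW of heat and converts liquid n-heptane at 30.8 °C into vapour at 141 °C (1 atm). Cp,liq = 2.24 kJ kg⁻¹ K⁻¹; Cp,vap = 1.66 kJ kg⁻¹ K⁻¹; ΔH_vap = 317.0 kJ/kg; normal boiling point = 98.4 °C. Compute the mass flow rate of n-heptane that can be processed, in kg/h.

Δh = 2.24×(98.4−30.8) + 317.0 + 1.66×(141−98.4) = 539.14 kJ/kg
Q = 19.8 kW = 19.8 kJ/s = 71280 kJ/h
ṁ = Q/Δh = 71280 / 539.14 = 132.21 kg/h

ṁ = 132 kg/h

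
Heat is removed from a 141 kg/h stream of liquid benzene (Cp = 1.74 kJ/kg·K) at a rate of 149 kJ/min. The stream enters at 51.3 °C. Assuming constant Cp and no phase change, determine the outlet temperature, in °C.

Q = 149 kJ/min = 8940 kJ/h
ΔT = Q/(ṁ·Cp) = 8940/(141×1.74) = 36.439 K
T_out = 51.3 − 36.439 = 14.861 °C

T_out = 14.9 °C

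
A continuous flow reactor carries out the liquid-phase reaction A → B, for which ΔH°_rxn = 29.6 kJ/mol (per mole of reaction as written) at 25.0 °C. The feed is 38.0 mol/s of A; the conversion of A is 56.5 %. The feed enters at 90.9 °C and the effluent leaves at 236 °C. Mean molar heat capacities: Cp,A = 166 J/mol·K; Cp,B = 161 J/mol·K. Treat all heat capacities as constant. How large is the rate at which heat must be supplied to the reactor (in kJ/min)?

Q_in = 91700 kJ/min

Extent of reaction ξ = 0.565 × 38.0 = 21.47 mol/s
Reaction term: ξ·ΔH°_rxn = 21.47 × 29.6 = 635.51 kJ/s
Sensible, feed 90.9→25 °C: -415.7 kJ/s
Outlet flows (mol/s): A 16.53, B 21.47
Sensible, products 25→236 °C: 1308.3 kJ/s
Q = ΔH = 1528.2 kJ/s = 1528.2 kW
Heat supplied = 91689 kJ/min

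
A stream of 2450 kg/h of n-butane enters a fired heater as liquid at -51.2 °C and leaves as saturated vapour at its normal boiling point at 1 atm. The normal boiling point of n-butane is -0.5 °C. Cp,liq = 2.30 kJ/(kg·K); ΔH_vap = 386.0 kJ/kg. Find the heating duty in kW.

liquid -51.2→-0.5 °C: 116.61 kJ/kg
vaporisation at -0.5 °C: 386 kJ/kg
Δh = 116.61 + 386 = 502.61 kJ/kg
Q = ṁ·Δh = 2450 kg/h × 502.61 kJ/kg = 1.2314e+06 kJ/h
|Q| = 342.05 kW

Q = 342 kW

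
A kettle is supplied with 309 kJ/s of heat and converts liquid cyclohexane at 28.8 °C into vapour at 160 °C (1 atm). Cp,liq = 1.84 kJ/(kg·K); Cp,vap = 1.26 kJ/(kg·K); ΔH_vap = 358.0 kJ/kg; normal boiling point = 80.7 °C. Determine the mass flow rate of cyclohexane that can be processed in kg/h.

Δh = 1.84×(80.7−28.8) + 358.0 + 1.26×(160−80.7) = 553.41 kJ/kg
Q = 309 kJ/s = 309 kJ/s = 1.1124e+06 kJ/h
ṁ = Q/Δh = 1.1124e+06 / 553.41 = 2010.1 kg/h

ṁ = 2010 kg/h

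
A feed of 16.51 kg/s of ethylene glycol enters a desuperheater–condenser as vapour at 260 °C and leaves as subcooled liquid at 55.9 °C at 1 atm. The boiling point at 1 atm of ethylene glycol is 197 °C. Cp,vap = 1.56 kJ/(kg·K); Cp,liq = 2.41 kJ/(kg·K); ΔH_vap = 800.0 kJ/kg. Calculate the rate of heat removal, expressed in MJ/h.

Q_c = 73600 MJ/h

vapour 260→197 °C: -98.28 kJ/kg
condensation at 197 °C: -800 kJ/kg
liquid 197→55.9 °C: -340.05 kJ/kg
Δh = -98.28 + -800 + -340.05 = -1238.3 kJ/kg
Q = ṁ·Δh = 16.51 kg/s × -1238.3 kJ/kg = -20445 kJ/s
|Q| = 20445 kW = 73601 MJ/h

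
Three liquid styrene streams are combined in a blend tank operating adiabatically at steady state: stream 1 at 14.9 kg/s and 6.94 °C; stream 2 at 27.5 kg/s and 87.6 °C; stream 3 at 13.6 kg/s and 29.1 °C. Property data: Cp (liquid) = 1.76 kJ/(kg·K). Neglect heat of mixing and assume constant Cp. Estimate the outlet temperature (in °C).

T_out = 51.9 °C

Energy balance with Q = 0: Σ ṁᵢCp,ᵢ(T_out − Tᵢ) = 0
Σ ṁᵢCp,ᵢTᵢ = 14.9×1.76×6.94 + 27.5×1.76×87.6 + 13.6×1.76×29.1 = 5118.4
Σ ṁᵢCp,ᵢ = 14.9×1.76 + 27.5×1.76 + 13.6×1.76 = 98.56
T_out = 5118.4 / 98.56 = 51.932 °C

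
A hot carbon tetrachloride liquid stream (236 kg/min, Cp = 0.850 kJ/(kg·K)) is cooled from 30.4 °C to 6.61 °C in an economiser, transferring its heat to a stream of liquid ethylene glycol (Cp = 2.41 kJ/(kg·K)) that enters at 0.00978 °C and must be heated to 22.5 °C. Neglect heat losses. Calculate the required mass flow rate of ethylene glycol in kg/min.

Heat released by hot stream: Q = 236 × 0.850 × (30.4 − 6.61) = 4772.3 kJ/min
Energy balance on cold side (adiabatic exchanger): Q = ṁ_c·Cp_c·(T_c,out − T_c,in)
ṁ_c = 4772.3 / [2.41 × (22.5 − 0.00978)] = 88.047 kg/min

ṁ_c = 88.0 kg/min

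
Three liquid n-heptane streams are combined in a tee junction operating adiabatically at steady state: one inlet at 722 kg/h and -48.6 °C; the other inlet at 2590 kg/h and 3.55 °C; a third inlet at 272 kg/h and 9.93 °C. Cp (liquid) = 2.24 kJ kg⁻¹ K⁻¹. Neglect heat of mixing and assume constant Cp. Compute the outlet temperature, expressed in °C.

T_out = -6.47 °C

Energy balance with Q = 0: Σ ṁᵢCp,ᵢ(T_out − Tᵢ) = 0
Σ ṁᵢCp,ᵢTᵢ = 722×2.24×-48.6 + 2590×2.24×3.55 + 272×2.24×9.93 = -51954
Σ ṁᵢCp,ᵢ = 722×2.24 + 2590×2.24 + 272×2.24 = 8028.2
T_out = -51954 / 8028.2 = -6.4715 °C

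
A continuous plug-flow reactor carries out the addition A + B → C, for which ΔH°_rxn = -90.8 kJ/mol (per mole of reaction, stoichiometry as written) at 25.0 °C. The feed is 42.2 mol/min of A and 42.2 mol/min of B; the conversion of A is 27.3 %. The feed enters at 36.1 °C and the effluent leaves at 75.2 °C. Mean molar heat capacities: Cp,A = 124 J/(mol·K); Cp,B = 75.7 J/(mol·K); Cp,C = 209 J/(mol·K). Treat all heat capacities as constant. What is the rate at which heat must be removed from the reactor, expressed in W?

Q_out = 11900 W

Extent of reaction ξ = 0.273 × 42.2 = 11.521 mol/min
Reaction term: ξ·ΔH°_rxn = 11.521 × -90.8 = -1046.1 kJ/min
Sensible, feed 36.1→25 °C: -93.543 kJ/min
Outlet flows (mol/min): A 30.679, B 30.679, C 11.521
Sensible, products 25→75.2 °C: 428.43 kJ/min
Q = ΔH = -711.18 kJ/min = -11.853 kW
Heat removed = 11853 W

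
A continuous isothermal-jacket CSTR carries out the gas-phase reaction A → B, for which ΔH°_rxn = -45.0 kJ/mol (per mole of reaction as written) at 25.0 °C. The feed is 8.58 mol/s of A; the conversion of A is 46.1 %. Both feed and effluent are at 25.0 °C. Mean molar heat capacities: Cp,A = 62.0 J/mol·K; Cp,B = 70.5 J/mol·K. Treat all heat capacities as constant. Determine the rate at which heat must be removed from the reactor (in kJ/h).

Q_out = 641000 kJ/h

Extent of reaction ξ = 0.461 × 8.58 = 3.9554 mol/s
Reaction term: ξ·ΔH°_rxn = 3.9554 × -45.0 = -177.99 kJ/s
Q = ΔH = -177.99 kJ/s = -177.99 kW
Heat removed = 640770 kJ/h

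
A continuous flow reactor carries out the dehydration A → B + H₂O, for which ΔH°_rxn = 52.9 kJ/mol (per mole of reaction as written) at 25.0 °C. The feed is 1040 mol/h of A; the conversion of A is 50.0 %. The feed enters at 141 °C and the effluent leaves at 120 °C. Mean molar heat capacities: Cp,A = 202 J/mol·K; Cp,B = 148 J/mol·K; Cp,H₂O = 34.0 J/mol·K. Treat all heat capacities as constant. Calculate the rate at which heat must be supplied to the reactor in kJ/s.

Q_in = 6.14 kJ/s

Extent of reaction ξ = 0.500 × 1040 = 520 mol/h
Reaction term: ξ·ΔH°_rxn = 520 × 52.9 = 27508 kJ/h
Sensible, feed 141→25 °C: -24369 kJ/h
Outlet flows (mol/h): A 520, B 520, H₂O 520
Sensible, products 25→120 °C: 18970 kJ/h
Q = ΔH = 22108 kJ/h = 6.1412 kW
Heat supplied = 6.1412 kJ/s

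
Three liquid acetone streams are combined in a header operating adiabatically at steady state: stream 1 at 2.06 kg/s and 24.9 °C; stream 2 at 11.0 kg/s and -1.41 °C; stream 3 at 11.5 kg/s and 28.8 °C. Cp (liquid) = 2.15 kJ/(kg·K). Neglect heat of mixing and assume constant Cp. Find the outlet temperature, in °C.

T_out = 14.9 °C

Energy balance with Q = 0: Σ ṁᵢCp,ᵢ(T_out − Tᵢ) = 0
T_out = Σ ṁᵢCp,ᵢTᵢ / Σ ṁᵢCp,ᵢ
      = 789.02 / 52.804 = 14.942 °C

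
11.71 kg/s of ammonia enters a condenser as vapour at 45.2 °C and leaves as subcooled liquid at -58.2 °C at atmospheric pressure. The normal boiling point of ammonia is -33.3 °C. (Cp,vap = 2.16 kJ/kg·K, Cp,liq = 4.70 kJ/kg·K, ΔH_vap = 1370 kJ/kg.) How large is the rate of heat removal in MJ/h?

Q_c = 69800 MJ/h

vapour 45.2→-33.3 °C: -169.56 kJ/kg
condensation at -33.3 °C: -1370 kJ/kg
liquid -33.3→-58.2 °C: -117.03 kJ/kg
Δh = -169.56 + -1370 + -117.03 = -1656.6 kJ/kg
Q = ṁ·Δh = 11.71 kg/s × -1656.6 kJ/kg = -19399 kJ/s
|Q| = 19399 kW = 69835 MJ/h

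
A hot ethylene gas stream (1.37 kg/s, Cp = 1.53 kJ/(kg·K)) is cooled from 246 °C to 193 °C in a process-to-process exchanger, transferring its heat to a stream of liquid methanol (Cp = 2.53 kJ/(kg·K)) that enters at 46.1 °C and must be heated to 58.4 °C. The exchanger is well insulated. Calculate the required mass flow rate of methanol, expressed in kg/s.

ṁ_c = 3.57 kg/s

Heat released by hot stream: Q = 1.37 × 1.53 × (246 − 193) = 111.09 kJ/s
Energy balance on cold side (adiabatic exchanger): Q = ṁ_c·Cp_c·(T_c,out − T_c,in)
ṁ_c = 111.09 / [2.53 × (58.4 − 46.1)] = 3.57 kg/s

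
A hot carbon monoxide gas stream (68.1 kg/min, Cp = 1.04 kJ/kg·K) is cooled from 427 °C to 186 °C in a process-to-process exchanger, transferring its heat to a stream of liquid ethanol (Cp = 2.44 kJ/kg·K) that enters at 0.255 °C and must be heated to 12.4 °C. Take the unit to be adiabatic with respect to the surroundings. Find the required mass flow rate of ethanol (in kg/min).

ṁ_c = 576 kg/min

Heat released by hot stream: Q = 68.1 × 1.04 × (427 − 186) = 17069 kJ/min
Energy balance on cold side (adiabatic exchanger): Q = ṁ_c·Cp_c·(T_c,out − T_c,in)
ṁ_c = 17069 / [2.44 × (12.4 − 0.255)] = 575.98 kg/min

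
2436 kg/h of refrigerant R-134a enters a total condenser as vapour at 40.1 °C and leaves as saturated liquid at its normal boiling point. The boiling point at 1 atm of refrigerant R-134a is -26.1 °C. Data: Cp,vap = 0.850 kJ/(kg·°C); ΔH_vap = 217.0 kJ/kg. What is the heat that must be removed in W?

vapour 40.1→-26.1 °C: -56.27 kJ/kg
condensation at -26.1 °C: -217 kJ/kg
Δh = -56.27 + -217 = -273.27 kJ/kg
Q = ṁ·Δh = 2436 kg/h × -273.27 kJ/kg = -665690 kJ/h
|Q| = 184.91 kW = 184910 W

Q_c = 185000 W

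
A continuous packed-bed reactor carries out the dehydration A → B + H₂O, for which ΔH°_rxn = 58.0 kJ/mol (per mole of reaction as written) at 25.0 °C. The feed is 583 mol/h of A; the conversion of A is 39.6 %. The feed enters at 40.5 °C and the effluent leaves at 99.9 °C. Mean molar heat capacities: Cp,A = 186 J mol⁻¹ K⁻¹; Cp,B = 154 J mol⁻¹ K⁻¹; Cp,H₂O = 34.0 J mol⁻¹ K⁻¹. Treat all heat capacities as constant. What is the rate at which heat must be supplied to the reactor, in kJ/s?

Extent of reaction ξ = 0.396 × 583 = 230.87 mol/h
Reaction term: ξ·ΔH°_rxn = 230.87 × 58.0 = 13390 kJ/h
Sensible, feed 40.5→25 °C: -1680.8 kJ/h
Outlet flows (mol/h): A 352.13, B 230.87, H₂O 230.87
Sensible, products 25→99.9 °C: 8156.6 kJ/h
Q = ΔH = 19866 kJ/h = 5.5184 kW
Heat supplied = 5.5184 kJ/s

Q_in = 5.52 kJ/s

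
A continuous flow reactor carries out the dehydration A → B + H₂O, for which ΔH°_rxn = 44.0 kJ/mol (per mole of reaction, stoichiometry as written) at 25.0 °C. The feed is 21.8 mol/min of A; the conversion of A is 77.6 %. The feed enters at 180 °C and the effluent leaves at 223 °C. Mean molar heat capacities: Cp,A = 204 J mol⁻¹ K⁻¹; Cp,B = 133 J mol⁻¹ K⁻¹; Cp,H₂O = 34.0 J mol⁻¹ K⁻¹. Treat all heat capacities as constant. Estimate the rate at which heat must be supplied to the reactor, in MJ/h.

Extent of reaction ξ = 0.776 × 21.8 = 16.917 mol/min
Reaction term: ξ·ΔH°_rxn = 16.917 × 44.0 = 744.34 kJ/min
Sensible, feed 180→25 °C: -689.32 kJ/min
Outlet flows (mol/min): A 4.8832, B 16.917, H₂O 16.917
Sensible, products 25→223 °C: 756.61 kJ/min
Q = ΔH = 811.64 kJ/min = 13.527 kW
Heat supplied = 48.698 MJ/h

Q_in = 48.7 MJ/h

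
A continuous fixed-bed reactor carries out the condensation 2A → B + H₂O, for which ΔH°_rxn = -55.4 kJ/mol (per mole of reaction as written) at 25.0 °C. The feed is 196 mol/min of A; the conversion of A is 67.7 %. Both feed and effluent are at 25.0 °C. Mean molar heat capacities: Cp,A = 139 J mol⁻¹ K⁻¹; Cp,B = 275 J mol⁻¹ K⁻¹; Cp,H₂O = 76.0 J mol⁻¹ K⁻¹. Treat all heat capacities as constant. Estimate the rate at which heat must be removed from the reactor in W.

Q_out = 61300 W

Extent of reaction ξ = 0.677 × 196 / 2 = 66.346 mol/min
Reaction term: ξ·ΔH°_rxn = 66.346 × -55.4 = -3675.6 kJ/min
Q = ΔH = -3675.6 kJ/min = -61.259 kW
Heat removed = 61259 W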